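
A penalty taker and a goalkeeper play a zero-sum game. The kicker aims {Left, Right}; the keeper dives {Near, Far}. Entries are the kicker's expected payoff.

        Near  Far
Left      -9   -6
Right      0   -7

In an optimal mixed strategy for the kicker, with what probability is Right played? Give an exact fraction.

Row minima: Left → -9, Right → -7; maximin = -7.
Column maxima: Near → 0, Far → -6; minimax = -6.
-7 ≠ -6, so there is no saddle point; optimal play is mixed.
Let the kicker play Left with probability p. Expected payoff against Near: (-9)p + 0(1−p) = −9p; against Far: (-6)p + (-7)(1−p) = p − 7.
Setting these equal: −9p = p − 7 ⇒ −10p = -7 ⇒ p = 7/10, and the value is (-9)·(7/10) = -63/10.
For the keeper: with q = P(Near), equating Left's and Right's payoffs gives −3q − 6 = 7q − 7 ⇒ q = 1/10.

3/10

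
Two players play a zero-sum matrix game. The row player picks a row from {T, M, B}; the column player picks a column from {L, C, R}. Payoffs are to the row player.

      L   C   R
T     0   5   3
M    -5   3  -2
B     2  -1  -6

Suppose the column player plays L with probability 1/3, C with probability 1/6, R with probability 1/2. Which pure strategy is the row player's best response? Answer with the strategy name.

Expected payoff of T: (1/3)·0 + (1/6)·5 + (1/2)·3 = 7/3.
Expected payoff of M: (1/3)·(-5) + (1/6)·3 + (1/2)·(-2) = -13/6.
Expected payoff of B: (1/3)·2 + (1/6)·(-1) + (1/2)·(-6) = -5/2.
The largest is 7/3, so the row player's best response is T.

T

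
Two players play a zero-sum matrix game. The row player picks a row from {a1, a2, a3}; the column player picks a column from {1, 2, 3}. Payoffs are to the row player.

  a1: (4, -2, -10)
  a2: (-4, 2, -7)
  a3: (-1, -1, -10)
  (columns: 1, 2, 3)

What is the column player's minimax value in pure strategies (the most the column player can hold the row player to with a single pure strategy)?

-7

Column maxima: 1 → 4, 2 → 2, 3 → -7.
The smallest of these is -7.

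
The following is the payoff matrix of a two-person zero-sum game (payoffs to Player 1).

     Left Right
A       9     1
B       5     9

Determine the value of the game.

19/3

Row minima: A → 1, B → 5; maximin = 5.
Column maxima: Left → 9, Right → 9; minimax = 9.
5 ≠ 9, so there is no saddle point; optimal play is mixed.
Let Player 1 play A with probability p. Expected payoff against Left: 9p + 5(1−p) = 4p + 5; against Right: 1p + 9(1−p) = −8p + 9.
Setting these equal: 4p + 5 = −8p + 9 ⇒ 12p = 4 ⇒ p = 1/3, and the value is (4)·(1/3) + 5 = 19/3.
For Player 2: with q = P(Left), equating A's and B's payoffs gives 8q + 1 = −4q + 9 ⇒ q = 2/3.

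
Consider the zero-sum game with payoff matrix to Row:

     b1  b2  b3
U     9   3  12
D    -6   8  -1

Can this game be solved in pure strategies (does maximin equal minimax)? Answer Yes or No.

No

Row minima: U → 3, D → -6; maximin = 3.
Column maxima: b1 → 9, b2 → 8, b3 → 12; minimax = 8.
3 ≠ 8, so no pure-strategy equilibrium exists.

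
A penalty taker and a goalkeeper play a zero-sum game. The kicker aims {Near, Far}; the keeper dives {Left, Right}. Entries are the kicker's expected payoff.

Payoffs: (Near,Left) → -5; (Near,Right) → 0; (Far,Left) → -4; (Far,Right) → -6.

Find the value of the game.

Row minima: Near → -5, Far → -6; maximin = -5.
Column maxima: Left → -4, Right → 0; minimax = -4.
-5 ≠ -4, so there is no saddle point; optimal play is mixed.
Let the kicker play Near with probability p. Expected payoff against Left: (-5)p + (-4)(1−p) = −p − 4; against Right: 0p + (-6)(1−p) = 6p − 6.
Setting these equal: −p − 4 = 6p − 6 ⇒ −7p = -2 ⇒ p = 2/7, and the value is (-1)·(2/7) − 4 = -30/7.
For the keeper: with q = P(Left), equating Near's and Far's payoffs gives −5q = 2q − 6 ⇒ q = 6/7.

-30/7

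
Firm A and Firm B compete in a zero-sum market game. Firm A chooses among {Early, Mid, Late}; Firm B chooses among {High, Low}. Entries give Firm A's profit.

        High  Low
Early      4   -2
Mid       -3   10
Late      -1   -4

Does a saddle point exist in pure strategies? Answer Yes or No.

No

Row minima: Early → -2, Mid → -3, Late → -4; maximin = -2.
Column maxima: High → 4, Low → 10; minimax = 4.
-2 ≠ 4, so no pure-strategy equilibrium exists.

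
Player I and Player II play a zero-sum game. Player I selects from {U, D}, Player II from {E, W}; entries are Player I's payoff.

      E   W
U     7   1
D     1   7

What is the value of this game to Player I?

4

Row minima: U → 1, D → 1; maximin = 1.
Column maxima: E → 7, W → 7; minimax = 7.
1 ≠ 7, so there is no saddle point; optimal play is mixed.
Let Player I play U with probability p. Expected payoff against E: 7p + 1(1−p) = 6p + 1; against W: 1p + 7(1−p) = −6p + 7.
Setting these equal: 6p + 1 = −6p + 7 ⇒ 12p = 6 ⇒ p = 1/2, and the value is (6)·(1/2) + 1 = 4.
For Player II: with q = P(E), equating U's and D's payoffs gives 6q + 1 = −6q + 7 ⇒ q = 1/2.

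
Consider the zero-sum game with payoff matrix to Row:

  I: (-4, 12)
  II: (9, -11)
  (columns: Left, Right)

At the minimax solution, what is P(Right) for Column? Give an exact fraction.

Row minima: I → -4, II → -11; maximin = -4.
Column maxima: Left → 9, Right → 12; minimax = 9.
-4 ≠ 9, so there is no saddle point; optimal play is mixed.
Let Row play I with probability p. Expected payoff against Left: (-4)p + 9(1−p) = −13p + 9; against Right: 12p + (-11)(1−p) = 23p − 11.
Setting these equal: −13p + 9 = 23p − 11 ⇒ −36p = -20 ⇒ p = 5/9, and the value is (-13)·(5/9) + 9 = 16/9.
For Column: with q = P(Left), equating I's and II's payoffs gives −16q + 12 = 20q − 11 ⇒ q = 23/36.

13/36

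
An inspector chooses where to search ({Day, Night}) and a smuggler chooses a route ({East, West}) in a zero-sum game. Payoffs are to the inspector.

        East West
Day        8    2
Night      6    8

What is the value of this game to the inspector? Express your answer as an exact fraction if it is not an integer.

Row minima: Day → 2, Night → 6; maximin = 6.
Column maxima: East → 8, West → 8; minimax = 8.
6 ≠ 8, so there is no saddle point; optimal play is mixed.
Let the inspector play Day with probability p. Expected payoff against East: 8p + 6(1−p) = 2p + 6; against West: 2p + 8(1−p) = −6p + 8.
Setting these equal: 2p + 6 = −6p + 8 ⇒ 8p = 2 ⇒ p = 1/4, and the value is (2)·(1/4) + 6 = 13/2.
For the smuggler: with q = P(East), equating Day's and Night's payoffs gives 6q + 2 = −2q + 8 ⇒ q = 3/4.

13/2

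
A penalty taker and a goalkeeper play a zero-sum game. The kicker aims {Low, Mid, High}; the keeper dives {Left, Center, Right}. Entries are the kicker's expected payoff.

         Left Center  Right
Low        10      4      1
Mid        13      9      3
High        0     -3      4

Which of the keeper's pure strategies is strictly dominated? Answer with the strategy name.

Left

Center holds the kicker's payoff strictly below Left in every row: 4 < 10, 9 < 13, -3 < 0.
So Left is strictly dominated for the keeper.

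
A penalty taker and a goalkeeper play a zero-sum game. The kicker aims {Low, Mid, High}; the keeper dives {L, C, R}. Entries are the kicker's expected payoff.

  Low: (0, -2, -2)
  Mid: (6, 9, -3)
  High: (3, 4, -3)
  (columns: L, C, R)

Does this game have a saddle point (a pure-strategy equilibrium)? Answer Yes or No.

Row minima: Low → -2, Mid → -3, High → -3; maximin = -2.
Column maxima: L → 6, C → 9, R → -2; minimax = -2.
maximin = minimax = -2, so a saddle point exists.

Yes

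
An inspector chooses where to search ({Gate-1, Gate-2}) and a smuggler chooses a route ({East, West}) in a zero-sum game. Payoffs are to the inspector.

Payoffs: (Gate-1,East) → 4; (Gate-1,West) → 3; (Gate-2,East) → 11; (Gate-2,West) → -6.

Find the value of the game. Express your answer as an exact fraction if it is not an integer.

3

Row minima: Gate-1 → 3, Gate-2 → -6; maximin = 3.
Column maxima: East → 11, West → 3; minimax = 3.
Since maximin = minimax = 3, there is a saddle point and the value is 3.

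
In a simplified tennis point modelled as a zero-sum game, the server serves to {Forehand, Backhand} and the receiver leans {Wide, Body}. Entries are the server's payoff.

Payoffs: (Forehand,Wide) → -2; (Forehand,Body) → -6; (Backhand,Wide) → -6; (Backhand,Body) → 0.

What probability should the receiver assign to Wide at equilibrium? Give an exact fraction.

Row minima: Forehand → -6, Backhand → -6; maximin = -6.
Column maxima: Wide → -2, Body → 0; minimax = -2.
-6 ≠ -2, so there is no saddle point; optimal play is mixed.
Let the server play Forehand with probability p. Expected payoff against Wide: (-2)p + (-6)(1−p) = 4p − 6; against Body: (-6)p + 0(1−p) = −6p.
Setting these equal: 4p − 6 = −6p ⇒ 10p = 6 ⇒ p = 3/5, and the value is (4)·(3/5) − 6 = -18/5.
For the receiver: with q = P(Wide), equating Forehand's and Backhand's payoffs gives 4q − 6 = −6q ⇒ q = 3/5.

3/5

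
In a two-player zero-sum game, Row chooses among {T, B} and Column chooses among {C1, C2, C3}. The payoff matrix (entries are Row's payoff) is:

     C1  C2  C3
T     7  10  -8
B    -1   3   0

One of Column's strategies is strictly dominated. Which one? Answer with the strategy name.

C1 holds Row's payoff strictly below C2 in every row: 7 < 10, -1 < 3.
So C2 is strictly dominated for Column.

C2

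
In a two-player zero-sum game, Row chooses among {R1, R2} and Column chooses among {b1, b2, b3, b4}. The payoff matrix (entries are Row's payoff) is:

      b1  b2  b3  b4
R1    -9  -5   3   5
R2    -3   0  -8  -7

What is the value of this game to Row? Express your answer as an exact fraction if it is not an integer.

-81/17

Row minima: R1 → -9, R2 → -8; maximin = -8.
Column maxima: b1 → -3, b2 → 0, b3 → 3, b4 → 5; minimax = -3.
-8 ≠ -3, so there is no saddle point; optimal play is mixed.
b2 is strictly dominated by b1 (it gives Row strictly more in every row), so Column never plays it.
b4 is strictly dominated by b3 (it gives Row strictly more in every row), so Column never plays it.
On the remaining 2×2 (R1, R2 vs b1, b3):
Let Row play R1 with probability p. Expected payoff against b1: (-9)p + (-3)(1−p) = −6p − 3; against b3: 3p + (-8)(1−p) = 11p − 8.
Setting these equal: −6p − 3 = 11p − 8 ⇒ −17p = -5 ⇒ p = 5/17, and the value is (-6)·(5/17) − 3 = -81/17.
For Column: with q = P(b1), equating R1's and R2's payoffs gives −12q + 3 = 5q − 8 ⇒ q = 11/17.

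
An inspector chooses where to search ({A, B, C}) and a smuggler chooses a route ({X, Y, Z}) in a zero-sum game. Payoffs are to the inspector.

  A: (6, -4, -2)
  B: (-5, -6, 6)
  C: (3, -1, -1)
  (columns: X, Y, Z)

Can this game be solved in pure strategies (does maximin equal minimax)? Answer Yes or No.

Yes

Row minima: A → -4, B → -6, C → -1; maximin = -1.
Column maxima: X → 6, Y → -1, Z → 6; minimax = -1.
maximin = minimax = -1, so a saddle point exists.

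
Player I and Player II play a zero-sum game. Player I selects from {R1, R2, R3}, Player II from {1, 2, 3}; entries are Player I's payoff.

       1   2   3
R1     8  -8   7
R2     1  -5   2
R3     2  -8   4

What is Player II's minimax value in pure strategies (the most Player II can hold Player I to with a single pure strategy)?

Column maxima: 1 → 8, 2 → -5, 3 → 7.
The smallest of these is -5.

-5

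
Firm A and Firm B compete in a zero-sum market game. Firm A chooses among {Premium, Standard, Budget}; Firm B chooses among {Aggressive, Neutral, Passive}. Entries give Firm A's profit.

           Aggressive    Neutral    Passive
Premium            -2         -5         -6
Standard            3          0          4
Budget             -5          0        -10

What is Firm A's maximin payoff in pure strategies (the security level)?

0

Row minima: Premium → -6, Standard → 0, Budget → -10.
The best of these is 0.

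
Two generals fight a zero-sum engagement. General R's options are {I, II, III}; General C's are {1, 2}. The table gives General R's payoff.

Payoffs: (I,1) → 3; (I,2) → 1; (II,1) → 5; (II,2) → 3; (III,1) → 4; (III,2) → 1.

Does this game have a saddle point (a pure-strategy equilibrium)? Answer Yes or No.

Yes

Row minima: I → 1, II → 3, III → 1; maximin = 3.
Column maxima: 1 → 5, 2 → 3; minimax = 3.
maximin = minimax = 3, so a saddle point exists.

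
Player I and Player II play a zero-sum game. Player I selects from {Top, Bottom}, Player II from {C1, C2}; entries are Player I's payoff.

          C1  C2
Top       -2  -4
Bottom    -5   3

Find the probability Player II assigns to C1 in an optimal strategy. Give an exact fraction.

Row minima: Top → -4, Bottom → -5; maximin = -4.
Column maxima: C1 → -2, C2 → 3; minimax = -2.
-4 ≠ -2, so there is no saddle point; optimal play is mixed.
Let Player I play Top with probability p. Expected payoff against C1: (-2)p + (-5)(1−p) = 3p − 5; against C2: (-4)p + 3(1−p) = −7p + 3.
Setting these equal: 3p − 5 = −7p + 3 ⇒ 10p = 8 ⇒ p = 4/5, and the value is (3)·(4/5) − 5 = -13/5.
For Player II: with q = P(C1), equating Top's and Bottom's payoffs gives 2q − 4 = −8q + 3 ⇒ q = 7/10.

7/10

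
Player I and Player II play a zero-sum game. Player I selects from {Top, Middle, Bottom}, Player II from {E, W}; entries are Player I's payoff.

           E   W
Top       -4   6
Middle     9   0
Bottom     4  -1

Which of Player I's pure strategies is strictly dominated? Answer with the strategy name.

Bottom

Middle gives a strictly higher payoff than Bottom against every column: 9 > 4, 0 > -1.
So Bottom is strictly dominated and Player I never plays it.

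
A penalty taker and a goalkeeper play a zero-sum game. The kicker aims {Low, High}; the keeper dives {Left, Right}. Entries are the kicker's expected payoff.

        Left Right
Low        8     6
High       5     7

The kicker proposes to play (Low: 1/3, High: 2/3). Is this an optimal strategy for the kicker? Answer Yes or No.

No

Against Left this mix gives (1/3)·8 + (2/3)·5 = 6.
Against Right this mix gives (1/3)·6 + (2/3)·7 = 20/3.
The keeper will play Left, holding the kicker to 6. Shifting weight toward the row that does better against Left would raise this floor (the equalizing mix achieves 13/2 against both Left and Right), so the proposed strategy is not optimal.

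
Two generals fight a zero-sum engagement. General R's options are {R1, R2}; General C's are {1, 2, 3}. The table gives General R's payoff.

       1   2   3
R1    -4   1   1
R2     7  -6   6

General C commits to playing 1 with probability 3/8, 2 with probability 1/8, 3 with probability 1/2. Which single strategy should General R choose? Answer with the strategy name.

Expected payoff of R1: (3/8)·(-4) + (1/8)·1 + (1/2)·1 = -7/8.
Expected payoff of R2: (3/8)·7 + (1/8)·(-6) + (1/2)·6 = 39/8.
The largest is 39/8, so General R's best response is R2.

R2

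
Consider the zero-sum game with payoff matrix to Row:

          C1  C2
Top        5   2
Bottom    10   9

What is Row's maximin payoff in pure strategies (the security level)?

Row minima: Top → 2, Bottom → 9.
The best of these is 9.

9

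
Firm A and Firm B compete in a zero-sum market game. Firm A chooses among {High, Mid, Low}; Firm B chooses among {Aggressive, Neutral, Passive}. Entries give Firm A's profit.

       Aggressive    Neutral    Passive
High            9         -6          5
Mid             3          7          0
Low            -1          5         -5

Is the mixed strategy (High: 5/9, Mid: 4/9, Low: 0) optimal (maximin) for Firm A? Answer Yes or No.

No

Against Aggressive this mix gives (5/9)·9 + (4/9)·3 = 19/3.
Against Neutral this mix gives (5/9)·(-6) + (4/9)·7 = -2/9.
Against Passive this mix gives (5/9)·5 + (4/9)·0 = 25/9.
Firm B will play Neutral, holding Firm A to -2/9. Shifting weight toward the row that does better against Neutral would raise this floor (the equalizing mix achieves 35/18 against both Neutral and Passive), so the proposed strategy is not optimal.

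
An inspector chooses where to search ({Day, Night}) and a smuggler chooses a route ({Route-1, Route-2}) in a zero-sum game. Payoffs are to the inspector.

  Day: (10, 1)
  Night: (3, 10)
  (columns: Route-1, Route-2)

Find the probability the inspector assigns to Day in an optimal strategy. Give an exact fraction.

Row minima: Day → 1, Night → 3; maximin = 3.
Column maxima: Route-1 → 10, Route-2 → 10; minimax = 10.
3 ≠ 10, so there is no saddle point; optimal play is mixed.
Let the inspector play Day with probability p. Expected payoff against Route-1: 10p + 3(1−p) = 7p + 3; against Route-2: 1p + 10(1−p) = −9p + 10.
Setting these equal: 7p + 3 = −9p + 10 ⇒ 16p = 7 ⇒ p = 7/16, and the value is (7)·(7/16) + 3 = 97/16.
For the smuggler: with q = P(Route-1), equating Day's and Night's payoffs gives 9q + 1 = −7q + 10 ⇒ q = 9/16.

7/16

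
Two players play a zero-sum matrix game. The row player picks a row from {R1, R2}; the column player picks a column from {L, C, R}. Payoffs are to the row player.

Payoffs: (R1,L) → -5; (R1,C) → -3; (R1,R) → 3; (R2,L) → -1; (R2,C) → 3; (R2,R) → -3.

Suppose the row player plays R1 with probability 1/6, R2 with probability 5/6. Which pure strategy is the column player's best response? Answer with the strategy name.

If the column player plays L, the row player's expected payoff is (1/6)·(-5) + (5/6)·(-1) = -5/3.
If the column player plays C, the row player's expected payoff is (1/6)·(-3) + (5/6)·3 = 2.
If the column player plays R, the row player's expected payoff is (1/6)·3 + (5/6)·(-3) = -2.
The column player minimizes the row player's payoff; the smallest is -2, so the best response is R.

R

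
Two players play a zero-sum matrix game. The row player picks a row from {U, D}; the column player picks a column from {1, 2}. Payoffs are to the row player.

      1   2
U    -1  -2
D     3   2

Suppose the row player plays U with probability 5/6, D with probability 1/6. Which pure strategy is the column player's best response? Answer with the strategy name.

If the column player plays 1, the row player's expected payoff is (5/6)·(-1) + (1/6)·3 = -1/3.
If the column player plays 2, the row player's expected payoff is (5/6)·(-2) + (1/6)·2 = -4/3.
The column player minimizes the row player's payoff; the smallest is -4/3, so the best response is 2.

2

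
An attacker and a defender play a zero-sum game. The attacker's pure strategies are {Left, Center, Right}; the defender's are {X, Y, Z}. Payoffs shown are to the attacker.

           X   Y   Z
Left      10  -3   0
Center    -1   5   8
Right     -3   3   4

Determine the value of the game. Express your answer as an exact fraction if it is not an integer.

Row minima: Left → -3, Center → -1, Right → -3; maximin = -1.
Column maxima: X → 10, Y → 5, Z → 8; minimax = 5.
-1 ≠ 5, so there is no saddle point; optimal play is mixed.
Right is strictly dominated by Center, so the attacker never plays it.
Z is strictly dominated by Y (it gives the attacker strictly more in every row), so the defender never plays it.
On the remaining 2×2 (Left, Center vs X, Y):
Let the attacker play Left with probability p. Expected payoff against X: 10p + (-1)(1−p) = 11p − 1; against Y: (-3)p + 5(1−p) = −8p + 5.
Setting these equal: 11p − 1 = −8p + 5 ⇒ 19p = 6 ⇒ p = 6/19, and the value is (11)·(6/19) − 1 = 47/19.
For the defender: with q = P(X), equating Left's and Center's payoffs gives 13q − 3 = −6q + 5 ⇒ q = 8/19.

47/19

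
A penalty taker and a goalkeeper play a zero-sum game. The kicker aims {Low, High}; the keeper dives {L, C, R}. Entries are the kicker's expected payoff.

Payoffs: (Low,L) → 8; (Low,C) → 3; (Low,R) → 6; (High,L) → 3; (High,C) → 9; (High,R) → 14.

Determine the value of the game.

63/11

Row minima: Low → 3, High → 3; maximin = 3.
Column maxima: L → 8, C → 9, R → 14; minimax = 8.
3 ≠ 8, so there is no saddle point; optimal play is mixed.
R is strictly dominated by C (it gives the kicker strictly more in every row), so the keeper never plays it.
On the remaining 2×2 (Low, High vs L, C):
Let the kicker play Low with probability p. Expected payoff against L: 8p + 3(1−p) = 5p + 3; against C: 3p + 9(1−p) = −6p + 9.
Setting these equal: 5p + 3 = −6p + 9 ⇒ 11p = 6 ⇒ p = 6/11, and the value is (5)·(6/11) + 3 = 63/11.
For the keeper: with q = P(L), equating Low's and High's payoffs gives 5q + 3 = −6q + 9 ⇒ q = 6/11.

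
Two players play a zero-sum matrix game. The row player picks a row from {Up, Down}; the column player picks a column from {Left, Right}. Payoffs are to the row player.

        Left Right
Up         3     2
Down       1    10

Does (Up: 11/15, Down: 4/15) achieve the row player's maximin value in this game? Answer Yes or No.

Against Left this mix gives (11/15)·3 + (4/15)·1 = 37/15.
Against Right this mix gives (11/15)·2 + (4/15)·10 = 62/15.
The column player will play Left, holding the row player to 37/15. Shifting weight toward the row that does better against Left would raise this floor (the equalizing mix achieves 14/5 against both Left and Right), so the proposed strategy is not optimal.

No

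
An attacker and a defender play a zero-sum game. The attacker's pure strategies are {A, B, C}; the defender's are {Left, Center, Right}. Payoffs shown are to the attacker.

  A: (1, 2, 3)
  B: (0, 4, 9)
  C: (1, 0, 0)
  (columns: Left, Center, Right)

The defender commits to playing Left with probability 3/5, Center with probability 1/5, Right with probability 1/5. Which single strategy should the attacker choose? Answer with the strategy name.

Expected payoff of A: (3/5)·1 + (1/5)·2 + (1/5)·3 = 8/5.
Expected payoff of B: (3/5)·0 + (1/5)·4 + (1/5)·9 = 13/5.
Expected payoff of C: (3/5)·1 + (1/5)·0 + (1/5)·0 = 3/5.
The largest is 13/5, so the attacker's best response is B.

B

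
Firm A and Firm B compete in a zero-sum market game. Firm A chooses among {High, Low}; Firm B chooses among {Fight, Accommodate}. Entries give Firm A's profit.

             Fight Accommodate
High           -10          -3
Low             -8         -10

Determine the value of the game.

Row minima: High → -10, Low → -10; maximin = -10.
Column maxima: Fight → -8, Accommodate → -3; minimax = -8.
-10 ≠ -8, so there is no saddle point; optimal play is mixed.
Let Firm A play High with probability p. Expected payoff against Fight: (-10)p + (-8)(1−p) = −2p − 8; against Accommodate: (-3)p + (-10)(1−p) = 7p − 10.
Setting these equal: −2p − 8 = 7p − 10 ⇒ −9p = -2 ⇒ p = 2/9, and the value is (-2)·(2/9) − 8 = -76/9.
For Firm B: with q = P(Fight), equating High's and Low's payoffs gives −7q − 3 = 2q − 10 ⇒ q = 7/9.

-76/9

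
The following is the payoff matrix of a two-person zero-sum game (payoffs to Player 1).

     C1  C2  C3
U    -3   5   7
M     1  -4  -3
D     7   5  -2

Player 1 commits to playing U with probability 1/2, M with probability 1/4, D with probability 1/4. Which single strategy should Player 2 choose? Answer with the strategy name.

If Player 2 plays C1, Player 1's expected payoff is (1/2)·(-3) + (1/4)·1 + (1/4)·7 = 1/2.
If Player 2 plays C2, Player 1's expected payoff is (1/2)·5 + (1/4)·(-4) + (1/4)·5 = 11/4.
If Player 2 plays C3, Player 1's expected payoff is (1/2)·7 + (1/4)·(-3) + (1/4)·(-2) = 9/4.
Player 2 minimizes Player 1's payoff; the smallest is 1/2, so the best response is C1.

C1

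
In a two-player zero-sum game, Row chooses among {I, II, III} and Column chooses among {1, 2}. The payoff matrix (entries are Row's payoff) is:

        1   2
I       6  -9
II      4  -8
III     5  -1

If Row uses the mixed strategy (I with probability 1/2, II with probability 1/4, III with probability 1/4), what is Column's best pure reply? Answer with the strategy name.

2

If Column plays 1, Row's expected payoff is (1/2)·6 + (1/4)·4 + (1/4)·5 = 21/4.
If Column plays 2, Row's expected payoff is (1/2)·(-9) + (1/4)·(-8) + (1/4)·(-1) = -27/4.
Column minimizes Row's payoff; the smallest is -27/4, so the best response is 2.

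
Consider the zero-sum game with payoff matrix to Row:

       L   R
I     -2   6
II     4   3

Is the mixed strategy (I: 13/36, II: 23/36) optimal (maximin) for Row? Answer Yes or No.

No

Against L this mix gives (13/36)·(-2) + (23/36)·4 = 11/6.
Against R this mix gives (13/36)·6 + (23/36)·3 = 49/12.
Column will play L, holding Row to 11/6. Shifting weight toward the row that does better against L would raise this floor (the equalizing mix achieves 10/3 against both L and R), so the proposed strategy is not optimal.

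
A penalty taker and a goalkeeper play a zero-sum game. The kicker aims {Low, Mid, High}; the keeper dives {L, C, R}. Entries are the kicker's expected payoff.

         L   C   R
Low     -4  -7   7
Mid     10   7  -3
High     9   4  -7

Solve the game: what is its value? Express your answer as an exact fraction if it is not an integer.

7/6

Row minima: Low → -7, Mid → -3, High → -7; maximin = -3.
Column maxima: L → 10, C → 7, R → 7; minimax = 7.
-3 ≠ 7, so there is no saddle point; optimal play is mixed.
High is strictly dominated by Mid, so the kicker never plays it.
L is strictly dominated by C (it gives the kicker strictly more in every row), so the keeper never plays it.
On the remaining 2×2 (Low, Mid vs C, R):
Let the kicker play Low with probability p. Expected payoff against C: (-7)p + 7(1−p) = −14p + 7; against R: 7p + (-3)(1−p) = 10p − 3.
Setting these equal: −14p + 7 = 10p − 3 ⇒ −24p = -10 ⇒ p = 5/12, and the value is (-14)·(5/12) + 7 = 7/6.
For the keeper: with q = P(C), equating Low's and Mid's payoffs gives −14q + 7 = 10q − 3 ⇒ q = 5/12.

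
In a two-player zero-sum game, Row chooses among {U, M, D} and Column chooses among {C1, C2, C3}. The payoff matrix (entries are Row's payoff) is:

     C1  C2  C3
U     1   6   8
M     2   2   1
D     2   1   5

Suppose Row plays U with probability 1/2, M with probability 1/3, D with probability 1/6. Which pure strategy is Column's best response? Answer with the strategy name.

C1

If Column plays C1, Row's expected payoff is (1/2)·1 + (1/3)·2 + (1/6)·2 = 3/2.
If Column plays C2, Row's expected payoff is (1/2)·6 + (1/3)·2 + (1/6)·1 = 23/6.
If Column plays C3, Row's expected payoff is (1/2)·8 + (1/3)·1 + (1/6)·5 = 31/6.
Column minimizes Row's payoff; the smallest is 3/2, so the best response is C1.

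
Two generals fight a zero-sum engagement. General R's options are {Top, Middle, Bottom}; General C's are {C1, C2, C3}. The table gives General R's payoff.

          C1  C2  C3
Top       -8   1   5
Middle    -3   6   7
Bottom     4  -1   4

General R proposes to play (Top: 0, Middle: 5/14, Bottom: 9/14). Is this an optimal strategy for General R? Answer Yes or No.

Against C1 this mix gives (5/14)·(-3) + (9/14)·4 = 3/2.
Against C2 this mix gives (5/14)·6 + (9/14)·(-1) = 3/2.
Against C3 this mix gives (5/14)·7 + (9/14)·4 = 71/14.
All of General C's active replies (C1, C2) yield 3/2, and no column does worse for General R. The mix makes General C indifferent and guarantees 3/2, so it is optimal.

Yes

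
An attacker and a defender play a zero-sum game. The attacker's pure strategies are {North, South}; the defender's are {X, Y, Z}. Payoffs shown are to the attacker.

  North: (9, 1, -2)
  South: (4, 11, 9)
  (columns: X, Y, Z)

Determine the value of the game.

89/16

Row minima: North → -2, South → 4; maximin = 4.
Column maxima: X → 9, Y → 11, Z → 9; minimax = 9.
4 ≠ 9, so there is no saddle point; optimal play is mixed.
Y is strictly dominated by Z (it gives the attacker strictly more in every row), so the defender never plays it.
On the remaining 2×2 (North, South vs X, Z):
Let the attacker play North with probability p. Expected payoff against X: 9p + 4(1−p) = 5p + 4; against Z: (-2)p + 9(1−p) = −11p + 9.
Setting these equal: 5p + 4 = −11p + 9 ⇒ 16p = 5 ⇒ p = 5/16, and the value is (5)·(5/16) + 4 = 89/16.
For the defender: with q = P(X), equating North's and South's payoffs gives 11q − 2 = −5q + 9 ⇒ q = 11/16.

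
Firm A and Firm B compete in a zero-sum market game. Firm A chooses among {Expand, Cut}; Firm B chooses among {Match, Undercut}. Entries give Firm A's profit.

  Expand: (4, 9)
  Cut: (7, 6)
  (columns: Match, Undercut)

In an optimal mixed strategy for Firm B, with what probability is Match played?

Row minima: Expand → 4, Cut → 6; maximin = 6.
Column maxima: Match → 7, Undercut → 9; minimax = 7.
6 ≠ 7, so there is no saddle point; optimal play is mixed.
Let Firm A play Expand with probability p. Expected payoff against Match: 4p + 7(1−p) = −3p + 7; against Undercut: 9p + 6(1−p) = 3p + 6.
Setting these equal: −3p + 7 = 3p + 6 ⇒ −6p = -1 ⇒ p = 1/6, and the value is (-3)·(1/6) + 7 = 13/2.
For Firm B: with q = P(Match), equating Expand's and Cut's payoffs gives −5q + 9 = q + 6 ⇒ q = 1/2.

1/2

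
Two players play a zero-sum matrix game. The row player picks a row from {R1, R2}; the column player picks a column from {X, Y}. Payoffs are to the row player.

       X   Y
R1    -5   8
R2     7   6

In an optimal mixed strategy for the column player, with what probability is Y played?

6/7

Row minima: R1 → -5, R2 → 6; maximin = 6.
Column maxima: X → 7, Y → 8; minimax = 7.
6 ≠ 7, so there is no saddle point; optimal play is mixed.
Let the row player play R1 with probability p. Expected payoff against X: (-5)p + 7(1−p) = −12p + 7; against Y: 8p + 6(1−p) = 2p + 6.
Setting these equal: −12p + 7 = 2p + 6 ⇒ −14p = -1 ⇒ p = 1/14, and the value is (-12)·(1/14) + 7 = 43/7.
For the column player: with q = P(X), equating R1's and R2's payoffs gives −13q + 8 = q + 6 ⇒ q = 1/7.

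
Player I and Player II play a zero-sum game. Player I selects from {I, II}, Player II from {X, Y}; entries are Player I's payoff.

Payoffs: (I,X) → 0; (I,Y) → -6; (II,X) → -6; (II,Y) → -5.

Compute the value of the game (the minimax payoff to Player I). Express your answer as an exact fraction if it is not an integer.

Row minima: I → -6, II → -6; maximin = -6.
Column maxima: X → 0, Y → -5; minimax = -5.
-6 ≠ -5, so there is no saddle point; optimal play is mixed.
Let Player I play I with probability p. Expected payoff against X: 0p + (-6)(1−p) = 6p − 6; against Y: (-6)p + (-5)(1−p) = −p − 5.
Setting these equal: 6p − 6 = −p − 5 ⇒ 7p = 1 ⇒ p = 1/7, and the value is (6)·(1/7) − 6 = -36/7.
For Player II: with q = P(X), equating I's and II's payoffs gives 6q − 6 = −q − 5 ⇒ q = 1/7.

-36/7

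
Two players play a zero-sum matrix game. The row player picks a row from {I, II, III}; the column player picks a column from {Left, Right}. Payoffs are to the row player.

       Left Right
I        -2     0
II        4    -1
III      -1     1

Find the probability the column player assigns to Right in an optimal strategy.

Row minima: I → -2, II → -1, III → -1; maximin = -1.
Column maxima: Left → 4, Right → 1; minimax = 1.
-1 ≠ 1, so there is no saddle point; optimal play is mixed.
I is strictly dominated by III, so the row player never plays it.
On the remaining 2×2 (II, III vs Left, Right):
Let the row player play II with probability p. Expected payoff against Left: 4p + (-1)(1−p) = 5p − 1; against Right: (-1)p + 1(1−p) = −2p + 1.
Setting these equal: 5p − 1 = −2p + 1 ⇒ 7p = 2 ⇒ p = 2/7, and the value is (5)·(2/7) − 1 = 3/7.
For the column player: with q = P(Left), equating II's and III's payoffs gives 5q − 1 = −2q + 1 ⇒ q = 2/7.

5/7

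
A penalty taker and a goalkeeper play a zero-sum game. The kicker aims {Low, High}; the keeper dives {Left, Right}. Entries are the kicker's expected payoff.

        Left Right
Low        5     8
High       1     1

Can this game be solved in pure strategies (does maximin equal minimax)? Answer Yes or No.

Yes

Row minima: Low → 5, High → 1; maximin = 5.
Column maxima: Left → 5, Right → 8; minimax = 5.
maximin = minimax = 5, so a saddle point exists.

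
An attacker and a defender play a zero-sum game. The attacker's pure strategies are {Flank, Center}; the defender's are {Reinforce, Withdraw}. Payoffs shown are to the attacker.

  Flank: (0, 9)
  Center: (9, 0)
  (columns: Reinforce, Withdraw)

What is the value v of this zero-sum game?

Row minima: Flank → 0, Center → 0; maximin = 0.
Column maxima: Reinforce → 9, Withdraw → 9; minimax = 9.
0 ≠ 9, so there is no saddle point; optimal play is mixed.
Let the attacker play Flank with probability p. Expected payoff against Reinforce: 0p + 9(1−p) = −9p + 9; against Withdraw: 9p + 0(1−p) = 9p.
Setting these equal: −9p + 9 = 9p ⇒ −18p = -9 ⇒ p = 1/2, and the value is (-9)·(1/2) + 9 = 9/2.
For the defender: with q = P(Reinforce), equating Flank's and Center's payoffs gives −9q + 9 = 9q ⇒ q = 1/2.

9/2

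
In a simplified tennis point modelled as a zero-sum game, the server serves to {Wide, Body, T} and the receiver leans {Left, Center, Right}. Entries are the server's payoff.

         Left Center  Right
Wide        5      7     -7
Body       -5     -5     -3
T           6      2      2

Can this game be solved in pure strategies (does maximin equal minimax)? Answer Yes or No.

Yes

Row minima: Wide → -7, Body → -5, T → 2; maximin = 2.
Column maxima: Left → 6, Center → 7, Right → 2; minimax = 2.
maximin = minimax = 2, so a saddle point exists.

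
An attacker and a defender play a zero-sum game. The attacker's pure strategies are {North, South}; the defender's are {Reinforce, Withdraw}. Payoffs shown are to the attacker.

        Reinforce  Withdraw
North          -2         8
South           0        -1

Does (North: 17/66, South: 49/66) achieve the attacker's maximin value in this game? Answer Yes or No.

Against Reinforce this mix gives (17/66)·(-2) + (49/66)·0 = -17/33.
Against Withdraw this mix gives (17/66)·8 + (49/66)·(-1) = 29/22.
The defender will play Reinforce, holding the attacker to -17/33. Shifting weight toward the row that does better against Reinforce would raise this floor (the equalizing mix achieves -2/11 against both Reinforce and Withdraw), so the proposed strategy is not optimal.

No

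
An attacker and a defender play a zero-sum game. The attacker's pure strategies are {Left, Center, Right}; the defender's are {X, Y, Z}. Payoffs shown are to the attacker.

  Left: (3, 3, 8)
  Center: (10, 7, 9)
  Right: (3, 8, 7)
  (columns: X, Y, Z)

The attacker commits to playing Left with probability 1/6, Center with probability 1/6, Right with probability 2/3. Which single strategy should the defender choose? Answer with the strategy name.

If the defender plays X, the attacker's expected payoff is (1/6)·3 + (1/6)·10 + (2/3)·3 = 25/6.
If the defender plays Y, the attacker's expected payoff is (1/6)·3 + (1/6)·7 + (2/3)·8 = 7.
If the defender plays Z, the attacker's expected payoff is (1/6)·8 + (1/6)·9 + (2/3)·7 = 15/2.
The defender minimizes the attacker's payoff; the smallest is 25/6, so the best response is X.

X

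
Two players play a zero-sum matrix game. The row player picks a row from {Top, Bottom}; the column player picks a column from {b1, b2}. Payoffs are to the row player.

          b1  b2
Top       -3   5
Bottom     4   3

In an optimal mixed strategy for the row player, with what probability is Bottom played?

8/9

Row minima: Top → -3, Bottom → 3; maximin = 3.
Column maxima: b1 → 4, b2 → 5; minimax = 4.
3 ≠ 4, so there is no saddle point; optimal play is mixed.
Let the row player play Top with probability p. Expected payoff against b1: (-3)p + 4(1−p) = −7p + 4; against b2: 5p + 3(1−p) = 2p + 3.
Setting these equal: −7p + 4 = 2p + 3 ⇒ −9p = -1 ⇒ p = 1/9, and the value is (-7)·(1/9) + 4 = 29/9.
For the column player: with q = P(b1), equating Top's and Bottom's payoffs gives −8q + 5 = q + 3 ⇒ q = 2/9.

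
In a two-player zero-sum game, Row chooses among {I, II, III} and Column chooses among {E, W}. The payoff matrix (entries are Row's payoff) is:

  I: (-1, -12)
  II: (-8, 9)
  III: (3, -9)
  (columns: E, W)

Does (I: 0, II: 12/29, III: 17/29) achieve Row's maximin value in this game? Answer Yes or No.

Against E this mix gives (12/29)·(-8) + (17/29)·3 = -45/29.
Against W this mix gives (12/29)·9 + (17/29)·(-9) = -45/29.
All of Column's active replies (E, W) yield -45/29, and no column does worse for Row. The mix makes Column indifferent and guarantees -45/29, so it is optimal.

Yes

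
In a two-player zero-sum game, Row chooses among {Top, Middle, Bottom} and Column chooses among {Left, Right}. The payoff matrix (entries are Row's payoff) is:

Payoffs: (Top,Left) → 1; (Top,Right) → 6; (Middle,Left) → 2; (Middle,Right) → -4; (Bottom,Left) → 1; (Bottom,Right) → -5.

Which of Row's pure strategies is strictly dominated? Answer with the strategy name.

Bottom

Middle gives a strictly higher payoff than Bottom against every column: 2 > 1, -4 > -5.
So Bottom is strictly dominated and Row never plays it.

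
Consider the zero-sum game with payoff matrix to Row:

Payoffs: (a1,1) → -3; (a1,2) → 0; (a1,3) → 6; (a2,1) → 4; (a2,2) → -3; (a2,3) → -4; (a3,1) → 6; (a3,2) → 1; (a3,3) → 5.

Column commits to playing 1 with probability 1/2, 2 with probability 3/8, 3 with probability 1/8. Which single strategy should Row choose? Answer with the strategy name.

a3

Expected payoff of a1: (1/2)·(-3) + (3/8)·0 + (1/8)·6 = -3/4.
Expected payoff of a2: (1/2)·4 + (3/8)·(-3) + (1/8)·(-4) = 3/8.
Expected payoff of a3: (1/2)·6 + (3/8)·1 + (1/8)·5 = 4.
The largest is 4, so Row's best response is a3.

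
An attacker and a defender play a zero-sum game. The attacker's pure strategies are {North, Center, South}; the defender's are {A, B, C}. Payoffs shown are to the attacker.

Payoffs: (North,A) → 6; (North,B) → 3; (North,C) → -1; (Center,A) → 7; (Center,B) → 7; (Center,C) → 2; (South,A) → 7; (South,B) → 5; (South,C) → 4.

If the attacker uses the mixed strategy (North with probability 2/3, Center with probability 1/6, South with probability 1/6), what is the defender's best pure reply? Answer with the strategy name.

If the defender plays A, the attacker's expected payoff is (2/3)·6 + (1/6)·7 + (1/6)·7 = 19/3.
If the defender plays B, the attacker's expected payoff is (2/3)·3 + (1/6)·7 + (1/6)·5 = 4.
If the defender plays C, the attacker's expected payoff is (2/3)·(-1) + (1/6)·2 + (1/6)·4 = 1/3.
The defender minimizes the attacker's payoff; the smallest is 1/3, so the best response is C.

C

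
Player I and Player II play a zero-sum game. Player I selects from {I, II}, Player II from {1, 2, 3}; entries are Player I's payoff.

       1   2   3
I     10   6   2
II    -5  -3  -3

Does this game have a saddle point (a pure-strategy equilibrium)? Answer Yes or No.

Row minima: I → 2, II → -5; maximin = 2.
Column maxima: 1 → 10, 2 → 6, 3 → 2; minimax = 2.
maximin = minimax = 2, so a saddle point exists.

Yes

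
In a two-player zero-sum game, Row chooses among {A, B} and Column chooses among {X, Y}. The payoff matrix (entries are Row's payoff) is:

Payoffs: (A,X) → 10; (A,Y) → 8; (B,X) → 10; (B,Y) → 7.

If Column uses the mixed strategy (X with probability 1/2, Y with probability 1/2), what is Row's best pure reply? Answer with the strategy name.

Expected payoff of A: (1/2)·10 + (1/2)·8 = 9.
Expected payoff of B: (1/2)·10 + (1/2)·7 = 17/2.
The largest is 9, so Row's best response is A.

A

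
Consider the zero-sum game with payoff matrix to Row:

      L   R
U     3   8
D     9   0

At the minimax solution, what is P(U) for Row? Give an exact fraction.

9/14

Row minima: U → 3, D → 0; maximin = 3.
Column maxima: L → 9, R → 8; minimax = 8.
3 ≠ 8, so there is no saddle point; optimal play is mixed.
Let Row play U with probability p. Expected payoff against L: 3p + 9(1−p) = −6p + 9; against R: 8p + 0(1−p) = 8p.
Setting these equal: −6p + 9 = 8p ⇒ −14p = -9 ⇒ p = 9/14, and the value is (-6)·(9/14) + 9 = 36/7.
For Column: with q = P(L), equating U's and D's payoffs gives −5q + 8 = 9q ⇒ q = 4/7.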